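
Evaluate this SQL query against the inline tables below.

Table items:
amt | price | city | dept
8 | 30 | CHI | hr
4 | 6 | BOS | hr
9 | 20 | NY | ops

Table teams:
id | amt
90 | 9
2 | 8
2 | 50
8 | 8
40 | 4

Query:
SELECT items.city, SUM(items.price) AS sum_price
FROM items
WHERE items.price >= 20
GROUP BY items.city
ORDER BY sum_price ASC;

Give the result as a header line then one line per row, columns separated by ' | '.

After WHERE (2 rows):
items.amt | items.price | items.city | items.dept
8 | 30 | CHI | hr
9 | 20 | NY | ops
After GROUP BY (2 rows):
items.city | sum_price
CHI | 30
NY | 20
After ORDER BY (2 rows):
items.city | sum_price
NY | 20
CHI | 30

== RESULT ==
items.city | sum_price
NY | 20
CHI | 30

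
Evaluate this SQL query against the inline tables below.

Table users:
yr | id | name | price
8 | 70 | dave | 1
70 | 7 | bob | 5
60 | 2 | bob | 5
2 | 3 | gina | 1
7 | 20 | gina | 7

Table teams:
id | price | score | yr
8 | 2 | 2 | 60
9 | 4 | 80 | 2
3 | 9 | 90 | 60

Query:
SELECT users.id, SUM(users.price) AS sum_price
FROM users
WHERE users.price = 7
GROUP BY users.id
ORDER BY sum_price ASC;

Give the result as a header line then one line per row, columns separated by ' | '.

After WHERE (1 rows):
users.yr | users.id | users.name | users.price
7 | 20 | gina | 7
After GROUP BY (1 rows):
users.id | sum_price
20 | 7
After ORDER BY (1 rows):
users.id | sum_price
20 | 7

== RESULT ==
users.id | sum_price
20 | 7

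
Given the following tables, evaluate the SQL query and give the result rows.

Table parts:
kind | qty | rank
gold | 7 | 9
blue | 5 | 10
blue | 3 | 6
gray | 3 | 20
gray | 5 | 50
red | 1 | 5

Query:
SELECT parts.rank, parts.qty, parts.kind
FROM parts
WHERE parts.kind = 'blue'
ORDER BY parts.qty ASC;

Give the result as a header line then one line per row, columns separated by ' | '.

== RESULT ==
parts.rank | parts.qty | parts.kind
6 | 3 | blue
10 | 5 | blue

Derivation:
After WHERE (2 rows):
parts.kind | parts.qty | parts.rank
blue | 5 | 10
blue | 3 | 6
After SELECT (2 rows):
parts.rank | parts.qty | parts.kind
10 | 5 | blue
6 | 3 | blue
After ORDER BY (2 rows):
parts.rank | parts.qty | parts.kind
6 | 3 | blue
10 | 5 | blue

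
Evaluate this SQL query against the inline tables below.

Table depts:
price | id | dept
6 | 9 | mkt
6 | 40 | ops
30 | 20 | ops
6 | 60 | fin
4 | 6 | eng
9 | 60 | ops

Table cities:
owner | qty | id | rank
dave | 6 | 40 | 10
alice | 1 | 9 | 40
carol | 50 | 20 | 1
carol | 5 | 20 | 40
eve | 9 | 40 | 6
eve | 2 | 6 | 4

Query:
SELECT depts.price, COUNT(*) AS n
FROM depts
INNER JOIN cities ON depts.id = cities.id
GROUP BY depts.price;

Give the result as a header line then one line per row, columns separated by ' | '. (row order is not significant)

== RESULT ==
depts.price | n
6 | 3
30 | 2
4 | 1

Derivation:
After JOIN cities (6 rows):
depts.price | depts.id | depts.dept | cities.owner | cities.qty | cities.id | cities.rank
6 | 9 | mkt | alice | 1 | 9 | 40
6 | 40 | ops | dave | 6 | 40 | 10
6 | 40 | ops | eve | 9 | 40 | 6
30 | 20 | ops | carol | 50 | 20 | 1
30 | 20 | ops | carol | 5 | 20 | 40
4 | 6 | eng | eve | 2 | 6 | 4
After GROUP BY (3 rows):
depts.price | n
6 | 3
30 | 2
4 | 1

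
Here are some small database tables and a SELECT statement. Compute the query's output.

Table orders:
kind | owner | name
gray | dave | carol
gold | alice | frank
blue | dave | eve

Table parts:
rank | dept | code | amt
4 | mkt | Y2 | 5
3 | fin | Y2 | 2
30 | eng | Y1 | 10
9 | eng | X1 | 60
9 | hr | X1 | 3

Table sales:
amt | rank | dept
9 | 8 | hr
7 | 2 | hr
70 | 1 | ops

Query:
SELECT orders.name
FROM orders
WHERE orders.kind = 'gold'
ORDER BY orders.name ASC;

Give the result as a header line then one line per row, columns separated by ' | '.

== RESULT ==
orders.name
frank

Derivation:
After WHERE (1 rows):
orders.kind | orders.owner | orders.name
gold | alice | frank
After SELECT (1 rows):
orders.name
frank
After ORDER BY (1 rows):
orders.name
frank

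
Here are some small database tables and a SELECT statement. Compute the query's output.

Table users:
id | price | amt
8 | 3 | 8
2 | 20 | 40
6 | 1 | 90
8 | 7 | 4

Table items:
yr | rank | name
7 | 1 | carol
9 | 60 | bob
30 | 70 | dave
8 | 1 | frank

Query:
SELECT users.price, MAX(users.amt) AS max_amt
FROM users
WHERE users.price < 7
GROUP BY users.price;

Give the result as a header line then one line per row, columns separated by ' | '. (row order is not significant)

After WHERE (2 rows):
users.id | users.price | users.amt
8 | 3 | 8
6 | 1 | 90
After GROUP BY (2 rows):
users.price | max_amt
3 | 8
1 | 90

== RESULT ==
users.price | max_amt
3 | 8
1 | 90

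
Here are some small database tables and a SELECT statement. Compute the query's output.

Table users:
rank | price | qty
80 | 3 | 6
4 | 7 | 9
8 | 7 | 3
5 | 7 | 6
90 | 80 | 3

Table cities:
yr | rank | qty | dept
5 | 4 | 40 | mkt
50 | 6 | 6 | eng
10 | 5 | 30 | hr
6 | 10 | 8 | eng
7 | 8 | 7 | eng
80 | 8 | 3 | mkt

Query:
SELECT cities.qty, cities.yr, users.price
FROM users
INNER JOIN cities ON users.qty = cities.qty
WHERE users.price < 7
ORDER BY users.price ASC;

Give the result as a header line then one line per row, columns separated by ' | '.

After JOIN cities (4 rows):
users.rank | users.price | users.qty | cities.yr | cities.rank | cities.qty | cities.dept
80 | 3 | 6 | 50 | 6 | 6 | eng
8 | 7 | 3 | 80 | 8 | 3 | mkt
5 | 7 | 6 | 50 | 6 | 6 | eng
90 | 80 | 3 | 80 | 8 | 3 | mkt
After WHERE (1 rows):
users.rank | users.price | users.qty | cities.yr | cities.rank | cities.qty | cities.dept
80 | 3 | 6 | 50 | 6 | 6 | eng
After SELECT (1 rows):
cities.qty | cities.yr | users.price
6 | 50 | 3
After ORDER BY (1 rows):
cities.qty | cities.yr | users.price
6 | 50 | 3

== RESULT ==
cities.qty | cities.yr | users.price
6 | 50 | 3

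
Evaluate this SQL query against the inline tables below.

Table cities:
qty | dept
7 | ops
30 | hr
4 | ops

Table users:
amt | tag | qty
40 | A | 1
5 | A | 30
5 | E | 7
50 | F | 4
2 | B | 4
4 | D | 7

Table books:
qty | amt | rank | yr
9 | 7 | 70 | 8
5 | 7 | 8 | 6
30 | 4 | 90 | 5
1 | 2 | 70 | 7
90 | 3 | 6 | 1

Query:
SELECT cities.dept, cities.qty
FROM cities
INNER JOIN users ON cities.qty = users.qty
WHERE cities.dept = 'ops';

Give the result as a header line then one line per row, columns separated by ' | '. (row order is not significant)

After JOIN users (5 rows):
cities.qty | cities.dept | users.amt | users.tag | users.qty
7 | ops | 5 | E | 7
7 | ops | 4 | D | 7
30 | hr | 5 | A | 30
4 | ops | 50 | F | 4
4 | ops | 2 | B | 4
After WHERE (4 rows):
cities.qty | cities.dept | users.amt | users.tag | users.qty
7 | ops | 5 | E | 7
7 | ops | 4 | D | 7
4 | ops | 50 | F | 4
4 | ops | 2 | B | 4
After SELECT (4 rows):
cities.dept | cities.qty
ops | 7
ops | 7
ops | 4
ops | 4

== RESULT ==
cities.dept | cities.qty
ops | 7
ops | 7
ops | 4
ops | 4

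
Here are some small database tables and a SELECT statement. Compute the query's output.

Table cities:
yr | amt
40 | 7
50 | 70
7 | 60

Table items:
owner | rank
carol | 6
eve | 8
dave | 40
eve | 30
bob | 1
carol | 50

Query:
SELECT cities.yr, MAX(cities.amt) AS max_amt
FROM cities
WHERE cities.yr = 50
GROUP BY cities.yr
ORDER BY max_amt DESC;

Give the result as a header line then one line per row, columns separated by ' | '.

== RESULT ==
cities.yr | max_amt
50 | 70

Derivation:
After WHERE (1 rows):
cities.yr | cities.amt
50 | 70
After GROUP BY (1 rows):
cities.yr | max_amt
50 | 70
After ORDER BY (1 rows):
cities.yr | max_amt
50 | 70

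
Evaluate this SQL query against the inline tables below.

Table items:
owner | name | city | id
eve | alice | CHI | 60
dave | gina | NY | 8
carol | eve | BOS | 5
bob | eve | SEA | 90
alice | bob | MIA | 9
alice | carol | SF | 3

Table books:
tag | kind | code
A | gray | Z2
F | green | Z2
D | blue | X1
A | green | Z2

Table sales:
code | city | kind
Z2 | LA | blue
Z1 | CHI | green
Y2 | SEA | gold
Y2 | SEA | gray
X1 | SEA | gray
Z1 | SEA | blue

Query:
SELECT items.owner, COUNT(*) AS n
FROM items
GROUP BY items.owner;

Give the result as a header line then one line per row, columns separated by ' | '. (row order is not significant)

After GROUP BY (5 rows):
items.owner | n
eve | 1
dave | 1
carol | 1
bob | 1
alice | 2

== RESULT ==
items.owner | n
eve | 1
dave | 1
carol | 1
bob | 1
alice | 2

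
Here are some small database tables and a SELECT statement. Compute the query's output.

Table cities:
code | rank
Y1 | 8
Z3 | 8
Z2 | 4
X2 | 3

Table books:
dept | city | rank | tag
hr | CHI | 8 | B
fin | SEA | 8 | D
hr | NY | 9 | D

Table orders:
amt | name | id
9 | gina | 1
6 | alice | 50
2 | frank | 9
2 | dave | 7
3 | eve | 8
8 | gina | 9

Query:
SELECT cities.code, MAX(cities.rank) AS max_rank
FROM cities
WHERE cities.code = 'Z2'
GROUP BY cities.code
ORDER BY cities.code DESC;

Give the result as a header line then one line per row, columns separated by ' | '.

== RESULT ==
cities.code | max_rank
Z2 | 4

Derivation:
After WHERE (1 rows):
cities.code | cities.rank
Z2 | 4
After GROUP BY (1 rows):
cities.code | max_rank
Z2 | 4
After ORDER BY (1 rows):
cities.code | max_rank
Z2 | 4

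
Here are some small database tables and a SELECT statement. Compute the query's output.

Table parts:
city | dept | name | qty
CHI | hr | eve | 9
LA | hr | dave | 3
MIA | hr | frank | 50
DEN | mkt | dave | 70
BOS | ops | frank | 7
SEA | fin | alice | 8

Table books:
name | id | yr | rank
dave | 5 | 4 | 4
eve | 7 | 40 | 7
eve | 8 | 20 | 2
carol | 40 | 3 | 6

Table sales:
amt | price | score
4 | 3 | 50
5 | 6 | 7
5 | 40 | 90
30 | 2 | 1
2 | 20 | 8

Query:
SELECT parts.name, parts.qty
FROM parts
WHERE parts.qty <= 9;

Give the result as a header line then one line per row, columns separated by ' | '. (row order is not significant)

== RESULT ==
parts.name | parts.qty
eve | 9
dave | 3
frank | 7
alice | 8

Derivation:
After WHERE (4 rows):
parts.city | parts.dept | parts.name | parts.qty
CHI | hr | eve | 9
LA | hr | dave | 3
BOS | ops | frank | 7
SEA | fin | alice | 8
After SELECT (4 rows):
parts.name | parts.qty
eve | 9
dave | 3
frank | 7
alice | 8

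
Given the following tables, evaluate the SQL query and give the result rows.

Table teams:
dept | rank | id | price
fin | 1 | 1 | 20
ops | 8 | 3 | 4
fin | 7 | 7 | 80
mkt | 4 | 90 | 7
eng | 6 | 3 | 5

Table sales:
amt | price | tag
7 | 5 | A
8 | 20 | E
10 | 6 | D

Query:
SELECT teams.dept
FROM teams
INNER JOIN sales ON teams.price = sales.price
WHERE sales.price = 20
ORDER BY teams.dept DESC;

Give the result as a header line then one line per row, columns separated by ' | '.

After JOIN sales (2 rows):
teams.dept | teams.rank | teams.id | teams.price | sales.amt | sales.price | sales.tag
fin | 1 | 1 | 20 | 8 | 20 | E
eng | 6 | 3 | 5 | 7 | 5 | A
After WHERE (1 rows):
teams.dept | teams.rank | teams.id | teams.price | sales.amt | sales.price | sales.tag
fin | 1 | 1 | 20 | 8 | 20 | E
After SELECT (1 rows):
teams.dept
fin
After ORDER BY (1 rows):
teams.dept
fin

== RESULT ==
teams.dept
fin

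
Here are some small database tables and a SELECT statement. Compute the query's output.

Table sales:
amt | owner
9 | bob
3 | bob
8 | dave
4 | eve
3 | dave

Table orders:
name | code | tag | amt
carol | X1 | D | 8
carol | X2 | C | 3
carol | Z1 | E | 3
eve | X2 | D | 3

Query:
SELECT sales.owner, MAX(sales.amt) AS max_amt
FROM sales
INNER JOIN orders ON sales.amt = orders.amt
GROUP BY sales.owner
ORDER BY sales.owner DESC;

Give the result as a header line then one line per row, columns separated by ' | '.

After JOIN orders (7 rows):
sales.amt | sales.owner | orders.name | orders.code | orders.tag | orders.amt
3 | bob | carol | X2 | C | 3
3 | bob | carol | Z1 | E | 3
3 | bob | eve | X2 | D | 3
8 | dave | carol | X1 | D | 8
3 | dave | carol | X2 | C | 3
3 | dave | carol | Z1 | E | 3
3 | dave | eve | X2 | D | 3
After GROUP BY (2 rows):
sales.owner | max_amt
bob | 3
dave | 8
After ORDER BY (2 rows):
sales.owner | max_amt
dave | 8
bob | 3

== RESULT ==
sales.owner | max_amt
dave | 8
bob | 3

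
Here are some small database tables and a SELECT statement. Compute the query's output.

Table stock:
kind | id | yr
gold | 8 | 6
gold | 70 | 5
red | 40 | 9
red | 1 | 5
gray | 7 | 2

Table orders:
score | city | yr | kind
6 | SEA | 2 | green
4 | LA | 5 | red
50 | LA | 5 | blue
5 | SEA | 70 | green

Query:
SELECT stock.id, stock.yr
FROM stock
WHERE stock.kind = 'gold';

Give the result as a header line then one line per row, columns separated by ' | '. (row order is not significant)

== RESULT ==
stock.id | stock.yr
8 | 6
70 | 5

Derivation:
After WHERE (2 rows):
stock.kind | stock.id | stock.yr
gold | 8 | 6
gold | 70 | 5
After SELECT (2 rows):
stock.id | stock.yr
8 | 6
70 | 5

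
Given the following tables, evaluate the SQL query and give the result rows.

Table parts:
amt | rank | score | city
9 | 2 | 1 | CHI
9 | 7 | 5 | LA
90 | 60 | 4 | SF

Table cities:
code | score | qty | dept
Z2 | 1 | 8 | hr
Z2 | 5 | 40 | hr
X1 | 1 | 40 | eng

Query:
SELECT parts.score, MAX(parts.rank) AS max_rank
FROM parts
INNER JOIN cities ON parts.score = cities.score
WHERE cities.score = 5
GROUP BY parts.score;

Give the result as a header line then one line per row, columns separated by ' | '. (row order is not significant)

== RESULT ==
parts.score | max_rank
5 | 7

Derivation:
After JOIN cities (3 rows):
parts.amt | parts.rank | parts.score | parts.city | cities.code | cities.score | cities.qty | cities.dept
9 | 2 | 1 | CHI | Z2 | 1 | 8 | hr
9 | 2 | 1 | CHI | X1 | 1 | 40 | eng
9 | 7 | 5 | LA | Z2 | 5 | 40 | hr
After WHERE (1 rows):
parts.amt | parts.rank | parts.score | parts.city | cities.code | cities.score | cities.qty | cities.dept
9 | 7 | 5 | LA | Z2 | 5 | 40 | hr
After GROUP BY (1 rows):
parts.score | max_rank
5 | 7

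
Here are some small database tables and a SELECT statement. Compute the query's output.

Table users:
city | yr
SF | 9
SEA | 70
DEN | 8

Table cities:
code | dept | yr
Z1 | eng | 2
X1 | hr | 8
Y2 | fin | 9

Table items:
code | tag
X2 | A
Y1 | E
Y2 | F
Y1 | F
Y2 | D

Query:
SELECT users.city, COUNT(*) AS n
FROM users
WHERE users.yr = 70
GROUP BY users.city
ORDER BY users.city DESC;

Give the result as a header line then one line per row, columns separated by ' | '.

After WHERE (1 rows):
users.city | users.yr
SEA | 70
After GROUP BY (1 rows):
users.city | n
SEA | 1
After ORDER BY (1 rows):
users.city | n
SEA | 1

== RESULT ==
users.city | n
SEA | 1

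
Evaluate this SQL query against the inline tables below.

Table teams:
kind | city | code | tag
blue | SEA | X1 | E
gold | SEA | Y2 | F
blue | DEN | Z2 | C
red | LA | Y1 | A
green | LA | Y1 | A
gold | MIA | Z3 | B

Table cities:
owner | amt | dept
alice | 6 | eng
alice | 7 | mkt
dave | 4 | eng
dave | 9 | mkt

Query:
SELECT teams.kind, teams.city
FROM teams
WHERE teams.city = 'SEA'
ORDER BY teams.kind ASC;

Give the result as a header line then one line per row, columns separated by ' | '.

After WHERE (2 rows):
teams.kind | teams.city | teams.code | teams.tag
blue | SEA | X1 | E
gold | SEA | Y2 | F
After SELECT (2 rows):
teams.kind | teams.city
blue | SEA
gold | SEA
After ORDER BY (2 rows):
teams.kind | teams.city
blue | SEA
gold | SEA

== RESULT ==
teams.kind | teams.city
blue | SEA
gold | SEA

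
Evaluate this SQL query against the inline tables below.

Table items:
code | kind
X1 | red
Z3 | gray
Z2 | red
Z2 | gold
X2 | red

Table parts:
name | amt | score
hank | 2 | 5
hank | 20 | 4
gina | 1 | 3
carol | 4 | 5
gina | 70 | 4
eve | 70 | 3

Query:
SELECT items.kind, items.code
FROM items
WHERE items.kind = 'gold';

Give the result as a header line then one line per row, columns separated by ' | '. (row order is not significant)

== RESULT ==
items.kind | items.code
gold | Z2

Derivation:
After WHERE (1 rows):
items.code | items.kind
Z2 | gold
After SELECT (1 rows):
items.kind | items.code
gold | Z2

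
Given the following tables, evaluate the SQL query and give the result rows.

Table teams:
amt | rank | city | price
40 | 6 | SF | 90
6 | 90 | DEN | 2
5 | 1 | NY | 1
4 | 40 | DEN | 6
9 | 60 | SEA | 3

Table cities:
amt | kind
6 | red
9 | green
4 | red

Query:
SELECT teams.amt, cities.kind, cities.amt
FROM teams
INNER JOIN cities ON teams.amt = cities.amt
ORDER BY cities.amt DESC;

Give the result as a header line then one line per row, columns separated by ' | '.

After JOIN cities (3 rows):
teams.amt | teams.rank | teams.city | teams.price | cities.amt | cities.kind
6 | 90 | DEN | 2 | 6 | red
4 | 40 | DEN | 6 | 4 | red
9 | 60 | SEA | 3 | 9 | green
After SELECT (3 rows):
teams.amt | cities.kind | cities.amt
6 | red | 6
4 | red | 4
9 | green | 9
After ORDER BY (3 rows):
teams.amt | cities.kind | cities.amt
9 | green | 9
6 | red | 6
4 | red | 4

== RESULT ==
teams.amt | cities.kind | cities.amt
9 | green | 9
6 | red | 6
4 | red | 4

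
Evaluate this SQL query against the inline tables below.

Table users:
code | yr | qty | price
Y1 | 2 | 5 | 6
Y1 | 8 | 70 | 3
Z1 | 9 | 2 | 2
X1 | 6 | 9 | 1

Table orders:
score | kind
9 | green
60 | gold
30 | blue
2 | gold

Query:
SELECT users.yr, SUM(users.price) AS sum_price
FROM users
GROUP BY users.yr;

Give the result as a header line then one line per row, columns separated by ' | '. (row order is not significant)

After GROUP BY (4 rows):
users.yr | sum_price
2 | 6
8 | 3
9 | 2
6 | 1

== RESULT ==
users.yr | sum_price
2 | 6
8 | 3
9 | 2
6 | 1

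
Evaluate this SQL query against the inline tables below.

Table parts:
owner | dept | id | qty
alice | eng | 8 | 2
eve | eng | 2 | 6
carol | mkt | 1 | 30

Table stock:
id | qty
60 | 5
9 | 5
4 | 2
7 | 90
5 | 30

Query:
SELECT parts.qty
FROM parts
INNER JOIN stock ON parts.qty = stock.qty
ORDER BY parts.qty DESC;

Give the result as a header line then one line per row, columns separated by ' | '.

== RESULT ==
parts.qty
30
2

Derivation:
After JOIN stock (2 rows):
parts.owner | parts.dept | parts.id | parts.qty | stock.id | stock.qty
alice | eng | 8 | 2 | 4 | 2
carol | mkt | 1 | 30 | 5 | 30
After SELECT (2 rows):
parts.qty
2
30
After ORDER BY (2 rows):
parts.qty
30
2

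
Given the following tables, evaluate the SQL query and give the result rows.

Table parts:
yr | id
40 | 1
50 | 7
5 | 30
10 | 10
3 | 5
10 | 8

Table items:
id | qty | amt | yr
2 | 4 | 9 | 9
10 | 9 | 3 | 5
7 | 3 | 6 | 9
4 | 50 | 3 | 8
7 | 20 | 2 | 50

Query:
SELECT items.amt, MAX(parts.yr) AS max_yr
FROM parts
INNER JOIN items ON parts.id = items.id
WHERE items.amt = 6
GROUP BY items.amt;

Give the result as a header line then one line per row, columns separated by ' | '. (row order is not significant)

After JOIN items (3 rows):
parts.yr | parts.id | items.id | items.qty | items.amt | items.yr
50 | 7 | 7 | 3 | 6 | 9
50 | 7 | 7 | 20 | 2 | 50
10 | 10 | 10 | 9 | 3 | 5
After WHERE (1 rows):
parts.yr | parts.id | items.id | items.qty | items.amt | items.yr
50 | 7 | 7 | 3 | 6 | 9
After GROUP BY (1 rows):
items.amt | max_yr
6 | 50

== RESULT ==
items.amt | max_yr
6 | 50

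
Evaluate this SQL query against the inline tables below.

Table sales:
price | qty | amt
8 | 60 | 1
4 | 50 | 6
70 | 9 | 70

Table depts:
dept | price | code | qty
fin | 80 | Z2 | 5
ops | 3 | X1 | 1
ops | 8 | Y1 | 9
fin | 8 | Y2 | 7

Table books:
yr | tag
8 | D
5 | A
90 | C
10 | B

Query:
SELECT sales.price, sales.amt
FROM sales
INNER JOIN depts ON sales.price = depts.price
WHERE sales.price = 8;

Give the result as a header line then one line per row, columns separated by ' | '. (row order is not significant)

After JOIN depts (2 rows):
sales.price | sales.qty | sales.amt | depts.dept | depts.price | depts.code | depts.qty
8 | 60 | 1 | ops | 8 | Y1 | 9
8 | 60 | 1 | fin | 8 | Y2 | 7
After WHERE (2 rows):
sales.price | sales.qty | sales.amt | depts.dept | depts.price | depts.code | depts.qty
8 | 60 | 1 | ops | 8 | Y1 | 9
8 | 60 | 1 | fin | 8 | Y2 | 7
After SELECT (2 rows):
sales.price | sales.amt
8 | 1
8 | 1

== RESULT ==
sales.price | sales.amt
8 | 1
8 | 1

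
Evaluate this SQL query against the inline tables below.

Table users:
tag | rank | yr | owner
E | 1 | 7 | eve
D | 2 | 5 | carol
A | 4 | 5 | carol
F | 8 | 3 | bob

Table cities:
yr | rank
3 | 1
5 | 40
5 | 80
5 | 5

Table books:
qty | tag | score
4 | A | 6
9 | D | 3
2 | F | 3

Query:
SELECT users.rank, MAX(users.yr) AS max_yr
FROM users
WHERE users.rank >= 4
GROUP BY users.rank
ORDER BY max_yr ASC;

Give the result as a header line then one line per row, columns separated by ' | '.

After WHERE (2 rows):
users.tag | users.rank | users.yr | users.owner
A | 4 | 5 | carol
F | 8 | 3 | bob
After GROUP BY (2 rows):
users.rank | max_yr
4 | 5
8 | 3
After ORDER BY (2 rows):
users.rank | max_yr
8 | 3
4 | 5

== RESULT ==
users.rank | max_yr
8 | 3
4 | 5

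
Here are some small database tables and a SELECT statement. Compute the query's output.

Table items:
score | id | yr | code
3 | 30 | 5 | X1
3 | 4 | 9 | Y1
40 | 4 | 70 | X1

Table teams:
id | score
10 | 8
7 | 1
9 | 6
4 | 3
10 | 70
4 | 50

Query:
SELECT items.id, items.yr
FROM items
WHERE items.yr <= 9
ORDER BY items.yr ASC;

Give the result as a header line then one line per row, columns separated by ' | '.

After WHERE (2 rows):
items.score | items.id | items.yr | items.code
3 | 30 | 5 | X1
3 | 4 | 9 | Y1
After SELECT (2 rows):
items.id | items.yr
30 | 5
4 | 9
After ORDER BY (2 rows):
items.id | items.yr
30 | 5
4 | 9

== RESULT ==
items.id | items.yr
30 | 5
4 | 9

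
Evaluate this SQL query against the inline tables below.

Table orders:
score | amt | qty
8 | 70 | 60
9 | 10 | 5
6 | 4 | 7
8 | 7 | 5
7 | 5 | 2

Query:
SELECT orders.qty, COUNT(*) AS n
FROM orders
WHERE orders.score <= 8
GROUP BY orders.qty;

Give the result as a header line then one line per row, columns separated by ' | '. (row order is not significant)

After WHERE (4 rows):
orders.score | orders.amt | orders.qty
8 | 70 | 60
6 | 4 | 7
8 | 7 | 5
7 | 5 | 2
After GROUP BY (4 rows):
orders.qty | n
60 | 1
7 | 1
5 | 1
2 | 1

== RESULT ==
orders.qty | n
60 | 1
7 | 1
5 | 1
2 | 1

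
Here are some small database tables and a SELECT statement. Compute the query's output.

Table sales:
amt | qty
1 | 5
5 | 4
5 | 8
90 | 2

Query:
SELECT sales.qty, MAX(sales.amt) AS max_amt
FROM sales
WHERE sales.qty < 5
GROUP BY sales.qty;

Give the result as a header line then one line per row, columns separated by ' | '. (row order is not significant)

After WHERE (2 rows):
sales.amt | sales.qty
5 | 4
90 | 2
After GROUP BY (2 rows):
sales.qty | max_amt
4 | 5
2 | 90

== RESULT ==
sales.qty | max_amt
4 | 5
2 | 90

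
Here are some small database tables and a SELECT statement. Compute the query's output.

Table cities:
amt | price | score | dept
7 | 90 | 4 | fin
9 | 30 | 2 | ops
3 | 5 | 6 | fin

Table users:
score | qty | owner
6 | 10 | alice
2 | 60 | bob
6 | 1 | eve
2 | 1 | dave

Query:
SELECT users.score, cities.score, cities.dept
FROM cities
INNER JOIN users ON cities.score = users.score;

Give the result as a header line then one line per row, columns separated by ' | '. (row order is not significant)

== RESULT ==
users.score | cities.score | cities.dept
2 | 2 | ops
2 | 2 | ops
6 | 6 | fin
6 | 6 | fin

Derivation:
After JOIN users (4 rows):
cities.amt | cities.price | cities.score | cities.dept | users.score | users.qty | users.owner
9 | 30 | 2 | ops | 2 | 60 | bob
9 | 30 | 2 | ops | 2 | 1 | dave
3 | 5 | 6 | fin | 6 | 10 | alice
3 | 5 | 6 | fin | 6 | 1 | eve
After SELECT (4 rows):
users.score | cities.score | cities.dept
2 | 2 | ops
2 | 2 | ops
6 | 6 | fin
6 | 6 | fin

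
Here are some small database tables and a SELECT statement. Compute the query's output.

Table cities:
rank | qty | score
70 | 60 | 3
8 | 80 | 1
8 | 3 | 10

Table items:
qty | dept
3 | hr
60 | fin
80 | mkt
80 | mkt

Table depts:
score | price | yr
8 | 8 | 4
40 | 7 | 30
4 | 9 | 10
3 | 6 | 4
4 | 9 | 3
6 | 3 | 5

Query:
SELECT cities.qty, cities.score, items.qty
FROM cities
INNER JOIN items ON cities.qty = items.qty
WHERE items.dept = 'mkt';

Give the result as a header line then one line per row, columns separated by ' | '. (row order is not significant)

== RESULT ==
cities.qty | cities.score | items.qty
80 | 1 | 80
80 | 1 | 80

Derivation:
After JOIN items (4 rows):
cities.rank | cities.qty | cities.score | items.qty | items.dept
70 | 60 | 3 | 60 | fin
8 | 80 | 1 | 80 | mkt
8 | 80 | 1 | 80 | mkt
8 | 3 | 10 | 3 | hr
After WHERE (2 rows):
cities.rank | cities.qty | cities.score | items.qty | items.dept
8 | 80 | 1 | 80 | mkt
8 | 80 | 1 | 80 | mkt
After SELECT (2 rows):
cities.qty | cities.score | items.qty
80 | 1 | 80
80 | 1 | 80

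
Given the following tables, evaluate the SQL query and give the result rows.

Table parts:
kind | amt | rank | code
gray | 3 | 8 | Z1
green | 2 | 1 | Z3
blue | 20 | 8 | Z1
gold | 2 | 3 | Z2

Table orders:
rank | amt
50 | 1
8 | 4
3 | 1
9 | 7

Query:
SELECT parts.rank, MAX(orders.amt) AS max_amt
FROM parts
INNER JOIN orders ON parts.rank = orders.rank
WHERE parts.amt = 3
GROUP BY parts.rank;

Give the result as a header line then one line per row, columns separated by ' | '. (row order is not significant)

== RESULT ==
parts.rank | max_amt
8 | 4

Derivation:
After JOIN orders (3 rows):
parts.kind | parts.amt | parts.rank | parts.code | orders.rank | orders.amt
gray | 3 | 8 | Z1 | 8 | 4
blue | 20 | 8 | Z1 | 8 | 4
gold | 2 | 3 | Z2 | 3 | 1
After WHERE (1 rows):
parts.kind | parts.amt | parts.rank | parts.code | orders.rank | orders.amt
gray | 3 | 8 | Z1 | 8 | 4
After GROUP BY (1 rows):
parts.rank | max_amt
8 | 4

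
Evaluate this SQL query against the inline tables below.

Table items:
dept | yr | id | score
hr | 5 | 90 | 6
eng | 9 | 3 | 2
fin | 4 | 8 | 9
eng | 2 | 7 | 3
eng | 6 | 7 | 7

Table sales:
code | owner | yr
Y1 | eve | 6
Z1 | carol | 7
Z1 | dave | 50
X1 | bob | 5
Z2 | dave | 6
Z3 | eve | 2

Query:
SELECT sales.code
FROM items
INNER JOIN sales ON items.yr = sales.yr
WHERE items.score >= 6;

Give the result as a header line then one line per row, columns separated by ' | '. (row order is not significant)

After JOIN sales (4 rows):
items.dept | items.yr | items.id | items.score | sales.code | sales.owner | sales.yr
hr | 5 | 90 | 6 | X1 | bob | 5
eng | 2 | 7 | 3 | Z3 | eve | 2
eng | 6 | 7 | 7 | Y1 | eve | 6
eng | 6 | 7 | 7 | Z2 | dave | 6
After WHERE (3 rows):
items.dept | items.yr | items.id | items.score | sales.code | sales.owner | sales.yr
hr | 5 | 90 | 6 | X1 | bob | 5
eng | 6 | 7 | 7 | Y1 | eve | 6
eng | 6 | 7 | 7 | Z2 | dave | 6
After SELECT (3 rows):
sales.code
X1
Y1
Z2

== RESULT ==
sales.code
X1
Y1
Z2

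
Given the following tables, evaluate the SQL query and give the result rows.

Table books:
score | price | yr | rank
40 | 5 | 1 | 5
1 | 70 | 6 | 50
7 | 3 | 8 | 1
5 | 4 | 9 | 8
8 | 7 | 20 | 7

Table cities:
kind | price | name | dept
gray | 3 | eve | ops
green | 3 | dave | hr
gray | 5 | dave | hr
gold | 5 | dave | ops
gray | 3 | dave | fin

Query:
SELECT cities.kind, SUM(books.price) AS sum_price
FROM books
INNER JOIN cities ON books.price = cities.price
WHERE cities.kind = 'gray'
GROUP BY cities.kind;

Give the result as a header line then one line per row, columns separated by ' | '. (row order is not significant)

After JOIN cities (5 rows):
books.score | books.price | books.yr | books.rank | cities.kind | cities.price | cities.name | cities.dept
40 | 5 | 1 | 5 | gray | 5 | dave | hr
40 | 5 | 1 | 5 | gold | 5 | dave | ops
7 | 3 | 8 | 1 | gray | 3 | eve | ops
7 | 3 | 8 | 1 | green | 3 | dave | hr
7 | 3 | 8 | 1 | gray | 3 | dave | fin
After WHERE (3 rows):
books.score | books.price | books.yr | books.rank | cities.kind | cities.price | cities.name | cities.dept
40 | 5 | 1 | 5 | gray | 5 | dave | hr
7 | 3 | 8 | 1 | gray | 3 | eve | ops
7 | 3 | 8 | 1 | gray | 3 | dave | fin
After GROUP BY (1 rows):
cities.kind | sum_price
gray | 11

== RESULT ==
cities.kind | sum_price
gray | 11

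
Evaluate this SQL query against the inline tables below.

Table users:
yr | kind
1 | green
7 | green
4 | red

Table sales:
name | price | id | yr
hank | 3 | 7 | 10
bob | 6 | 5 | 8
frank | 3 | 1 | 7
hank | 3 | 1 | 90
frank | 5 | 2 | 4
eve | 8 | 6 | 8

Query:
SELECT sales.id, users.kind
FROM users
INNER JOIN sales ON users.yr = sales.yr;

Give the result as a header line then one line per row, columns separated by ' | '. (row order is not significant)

After JOIN sales (2 rows):
users.yr | users.kind | sales.name | sales.price | sales.id | sales.yr
7 | green | frank | 3 | 1 | 7
4 | red | frank | 5 | 2 | 4
After SELECT (2 rows):
sales.id | users.kind
1 | green
2 | red

== RESULT ==
sales.id | users.kind
1 | green
2 | red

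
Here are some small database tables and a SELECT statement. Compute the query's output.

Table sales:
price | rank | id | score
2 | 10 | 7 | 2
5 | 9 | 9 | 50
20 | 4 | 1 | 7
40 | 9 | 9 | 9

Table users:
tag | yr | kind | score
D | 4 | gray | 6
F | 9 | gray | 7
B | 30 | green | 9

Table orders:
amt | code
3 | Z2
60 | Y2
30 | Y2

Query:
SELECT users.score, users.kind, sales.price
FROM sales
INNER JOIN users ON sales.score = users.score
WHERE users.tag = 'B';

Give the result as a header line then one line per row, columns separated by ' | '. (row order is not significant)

After JOIN users (2 rows):
sales.price | sales.rank | sales.id | sales.score | users.tag | users.yr | users.kind | users.score
20 | 4 | 1 | 7 | F | 9 | gray | 7
40 | 9 | 9 | 9 | B | 30 | green | 9
After WHERE (1 rows):
sales.price | sales.rank | sales.id | sales.score | users.tag | users.yr | users.kind | users.score
40 | 9 | 9 | 9 | B | 30 | green | 9
After SELECT (1 rows):
users.score | users.kind | sales.price
9 | green | 40

== RESULT ==
users.score | users.kind | sales.price
9 | green | 40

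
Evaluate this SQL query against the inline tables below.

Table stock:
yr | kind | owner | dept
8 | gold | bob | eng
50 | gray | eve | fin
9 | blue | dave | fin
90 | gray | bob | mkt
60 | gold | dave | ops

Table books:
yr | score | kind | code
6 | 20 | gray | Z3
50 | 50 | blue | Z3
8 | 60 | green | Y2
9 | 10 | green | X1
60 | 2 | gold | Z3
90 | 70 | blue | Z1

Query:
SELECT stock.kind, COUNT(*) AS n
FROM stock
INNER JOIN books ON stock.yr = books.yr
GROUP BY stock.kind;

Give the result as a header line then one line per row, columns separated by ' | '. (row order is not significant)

After JOIN books (5 rows):
stock.yr | stock.kind | stock.owner | stock.dept | books.yr | books.score | books.kind | books.code
8 | gold | bob | eng | 8 | 60 | green | Y2
50 | gray | eve | fin | 50 | 50 | blue | Z3
9 | blue | dave | fin | 9 | 10 | green | X1
90 | gray | bob | mkt | 90 | 70 | blue | Z1
60 | gold | dave | ops | 60 | 2 | gold | Z3
After GROUP BY (3 rows):
stock.kind | n
gold | 2
gray | 2
blue | 1

== RESULT ==
stock.kind | n
gold | 2
gray | 2
blue | 1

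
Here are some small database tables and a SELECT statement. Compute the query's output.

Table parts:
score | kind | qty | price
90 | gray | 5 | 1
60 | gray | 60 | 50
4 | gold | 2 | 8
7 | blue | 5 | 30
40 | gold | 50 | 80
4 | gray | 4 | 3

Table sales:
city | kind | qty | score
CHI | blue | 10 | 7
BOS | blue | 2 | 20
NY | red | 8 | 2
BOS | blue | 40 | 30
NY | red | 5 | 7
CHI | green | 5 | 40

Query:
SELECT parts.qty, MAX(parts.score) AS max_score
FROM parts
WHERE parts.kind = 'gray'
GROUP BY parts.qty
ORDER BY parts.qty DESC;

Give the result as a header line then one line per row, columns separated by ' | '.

After WHERE (3 rows):
parts.score | parts.kind | parts.qty | parts.price
90 | gray | 5 | 1
60 | gray | 60 | 50
4 | gray | 4 | 3
After GROUP BY (3 rows):
parts.qty | max_score
5 | 90
60 | 60
4 | 4
After ORDER BY (3 rows):
parts.qty | max_score
60 | 60
5 | 90
4 | 4

== RESULT ==
parts.qty | max_score
60 | 60
5 | 90
4 | 4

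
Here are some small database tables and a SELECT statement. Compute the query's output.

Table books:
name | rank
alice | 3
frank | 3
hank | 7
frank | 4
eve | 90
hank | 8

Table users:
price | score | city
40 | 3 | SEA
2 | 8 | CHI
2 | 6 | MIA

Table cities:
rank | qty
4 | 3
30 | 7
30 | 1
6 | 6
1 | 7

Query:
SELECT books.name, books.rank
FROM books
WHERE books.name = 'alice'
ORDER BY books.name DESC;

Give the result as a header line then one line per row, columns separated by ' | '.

After WHERE (1 rows):
books.name | books.rank
alice | 3
After SELECT (1 rows):
books.name | books.rank
alice | 3
After ORDER BY (1 rows):
books.name | books.rank
alice | 3

== RESULT ==
books.name | books.rank
alice | 3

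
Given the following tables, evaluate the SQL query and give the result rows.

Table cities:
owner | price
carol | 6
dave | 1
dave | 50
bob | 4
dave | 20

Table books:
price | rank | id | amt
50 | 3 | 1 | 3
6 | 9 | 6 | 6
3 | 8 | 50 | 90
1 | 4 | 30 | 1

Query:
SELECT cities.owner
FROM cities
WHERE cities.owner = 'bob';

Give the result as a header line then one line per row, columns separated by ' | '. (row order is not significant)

After WHERE (1 rows):
cities.owner | cities.price
bob | 4
After SELECT (1 rows):
cities.owner
bob

== RESULT ==
cities.owner
bob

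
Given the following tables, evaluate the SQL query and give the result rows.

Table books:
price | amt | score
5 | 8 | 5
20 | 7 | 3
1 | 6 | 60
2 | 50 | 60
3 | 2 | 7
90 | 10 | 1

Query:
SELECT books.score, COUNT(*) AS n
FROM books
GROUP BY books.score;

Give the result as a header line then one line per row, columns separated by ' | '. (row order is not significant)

After GROUP BY (5 rows):
books.score | n
5 | 1
3 | 1
60 | 2
7 | 1
1 | 1

== RESULT ==
books.score | n
5 | 1
3 | 1
60 | 2
7 | 1
1 | 1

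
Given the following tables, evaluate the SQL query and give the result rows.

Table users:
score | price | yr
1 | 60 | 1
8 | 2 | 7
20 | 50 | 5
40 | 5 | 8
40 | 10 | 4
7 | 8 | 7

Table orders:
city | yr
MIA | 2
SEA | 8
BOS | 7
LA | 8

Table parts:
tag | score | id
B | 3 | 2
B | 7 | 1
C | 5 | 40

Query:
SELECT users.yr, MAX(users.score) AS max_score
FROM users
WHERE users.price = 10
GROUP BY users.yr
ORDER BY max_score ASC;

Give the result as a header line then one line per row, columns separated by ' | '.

After WHERE (1 rows):
users.score | users.price | users.yr
40 | 10 | 4
After GROUP BY (1 rows):
users.yr | max_score
4 | 40
After ORDER BY (1 rows):
users.yr | max_score
4 | 40

== RESULT ==
users.yr | max_score
4 | 40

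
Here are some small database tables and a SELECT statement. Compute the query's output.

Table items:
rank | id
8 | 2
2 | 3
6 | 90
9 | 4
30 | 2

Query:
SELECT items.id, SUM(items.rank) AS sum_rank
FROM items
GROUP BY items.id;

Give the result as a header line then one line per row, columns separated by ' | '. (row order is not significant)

After GROUP BY (4 rows):
items.id | sum_rank
2 | 38
3 | 2
90 | 6
4 | 9

== RESULT ==
items.id | sum_rank
2 | 38
3 | 2
90 | 6
4 | 9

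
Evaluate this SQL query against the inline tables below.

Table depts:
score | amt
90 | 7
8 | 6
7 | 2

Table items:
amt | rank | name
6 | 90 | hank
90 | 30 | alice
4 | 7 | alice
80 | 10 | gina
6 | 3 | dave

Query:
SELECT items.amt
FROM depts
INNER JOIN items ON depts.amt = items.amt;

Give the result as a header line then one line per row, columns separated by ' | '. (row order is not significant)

== RESULT ==
items.amt
6
6

Derivation:
After JOIN items (2 rows):
depts.score | depts.amt | items.amt | items.rank | items.name
8 | 6 | 6 | 90 | hank
8 | 6 | 6 | 3 | dave
After SELECT (2 rows):
items.amt
6
6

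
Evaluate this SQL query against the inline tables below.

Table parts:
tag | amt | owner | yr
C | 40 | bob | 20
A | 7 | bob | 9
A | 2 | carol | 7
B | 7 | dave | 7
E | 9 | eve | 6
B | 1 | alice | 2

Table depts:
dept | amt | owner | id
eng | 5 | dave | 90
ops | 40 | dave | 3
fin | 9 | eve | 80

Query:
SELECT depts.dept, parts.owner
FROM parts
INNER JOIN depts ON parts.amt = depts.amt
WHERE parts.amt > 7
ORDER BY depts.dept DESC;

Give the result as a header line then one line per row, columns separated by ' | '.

After JOIN depts (2 rows):
parts.tag | parts.amt | parts.owner | parts.yr | depts.dept | depts.amt | depts.owner | depts.id
C | 40 | bob | 20 | ops | 40 | dave | 3
E | 9 | eve | 6 | fin | 9 | eve | 80
After WHERE (2 rows):
parts.tag | parts.amt | parts.owner | parts.yr | depts.dept | depts.amt | depts.owner | depts.id
C | 40 | bob | 20 | ops | 40 | dave | 3
E | 9 | eve | 6 | fin | 9 | eve | 80
After SELECT (2 rows):
depts.dept | parts.owner
ops | bob
fin | eve
After ORDER BY (2 rows):
depts.dept | parts.owner
ops | bob
fin | eve

== RESULT ==
depts.dept | parts.owner
ops | bob
fin | eve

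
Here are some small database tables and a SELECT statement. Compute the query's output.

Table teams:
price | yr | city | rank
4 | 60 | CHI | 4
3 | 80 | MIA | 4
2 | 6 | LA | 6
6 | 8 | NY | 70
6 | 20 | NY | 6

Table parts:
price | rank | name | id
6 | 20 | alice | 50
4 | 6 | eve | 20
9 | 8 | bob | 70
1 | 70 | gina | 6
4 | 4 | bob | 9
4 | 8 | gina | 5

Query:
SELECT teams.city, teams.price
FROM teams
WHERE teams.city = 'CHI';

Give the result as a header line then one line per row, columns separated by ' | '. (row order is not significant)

== RESULT ==
teams.city | teams.price
CHI | 4

Derivation:
After WHERE (1 rows):
teams.price | teams.yr | teams.city | teams.rank
4 | 60 | CHI | 4
After SELECT (1 rows):
teams.city | teams.price
CHI | 4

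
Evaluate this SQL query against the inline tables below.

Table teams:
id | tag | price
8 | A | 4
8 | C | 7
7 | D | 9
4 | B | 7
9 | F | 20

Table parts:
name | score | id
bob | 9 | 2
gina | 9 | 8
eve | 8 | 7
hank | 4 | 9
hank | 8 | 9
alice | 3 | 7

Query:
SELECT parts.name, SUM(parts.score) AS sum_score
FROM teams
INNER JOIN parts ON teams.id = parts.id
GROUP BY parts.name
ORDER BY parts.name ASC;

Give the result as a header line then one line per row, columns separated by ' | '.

== RESULT ==
parts.name | sum_score
alice | 3
eve | 8
gina | 18
hank | 12

Derivation:
After JOIN parts (6 rows):
teams.id | teams.tag | teams.price | parts.name | parts.score | parts.id
8 | A | 4 | gina | 9 | 8
8 | C | 7 | gina | 9 | 8
7 | D | 9 | eve | 8 | 7
7 | D | 9 | alice | 3 | 7
9 | F | 20 | hank | 4 | 9
9 | F | 20 | hank | 8 | 9
After GROUP BY (4 rows):
parts.name | sum_score
gina | 18
eve | 8
alice | 3
hank | 12
After ORDER BY (4 rows):
parts.name | sum_score
alice | 3
eve | 8
gina | 18
hank | 12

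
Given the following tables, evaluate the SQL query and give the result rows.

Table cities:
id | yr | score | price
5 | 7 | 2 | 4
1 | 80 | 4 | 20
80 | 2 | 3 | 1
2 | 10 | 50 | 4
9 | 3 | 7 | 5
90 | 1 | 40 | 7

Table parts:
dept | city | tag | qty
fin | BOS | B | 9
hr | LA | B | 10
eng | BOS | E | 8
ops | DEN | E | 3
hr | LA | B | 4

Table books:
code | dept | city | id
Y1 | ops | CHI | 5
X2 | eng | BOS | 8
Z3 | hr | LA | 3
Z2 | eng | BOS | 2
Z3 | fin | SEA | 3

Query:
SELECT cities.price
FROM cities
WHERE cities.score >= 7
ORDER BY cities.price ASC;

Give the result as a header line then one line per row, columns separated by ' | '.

== RESULT ==
cities.price
4
5
7

Derivation:
After WHERE (3 rows):
cities.id | cities.yr | cities.score | cities.price
2 | 10 | 50 | 4
9 | 3 | 7 | 5
90 | 1 | 40 | 7
After SELECT (3 rows):
cities.price
4
5
7
After ORDER BY (3 rows):
cities.price
4
5
7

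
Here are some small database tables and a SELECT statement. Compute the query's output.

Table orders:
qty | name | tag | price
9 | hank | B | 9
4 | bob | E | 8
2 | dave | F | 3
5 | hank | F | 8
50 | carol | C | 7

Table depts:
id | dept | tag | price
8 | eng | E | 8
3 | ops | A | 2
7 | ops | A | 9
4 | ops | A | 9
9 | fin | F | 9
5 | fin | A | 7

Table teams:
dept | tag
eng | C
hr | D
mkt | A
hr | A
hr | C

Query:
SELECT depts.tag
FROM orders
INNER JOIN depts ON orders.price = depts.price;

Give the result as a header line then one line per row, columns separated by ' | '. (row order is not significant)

== RESULT ==
depts.tag
A
A
F
E
E
A

Derivation:
After JOIN depts (6 rows):
orders.qty | orders.name | orders.tag | orders.price | depts.id | depts.dept | depts.tag | depts.price
9 | hank | B | 9 | 7 | ops | A | 9
9 | hank | B | 9 | 4 | ops | A | 9
9 | hank | B | 9 | 9 | fin | F | 9
4 | bob | E | 8 | 8 | eng | E | 8
5 | hank | F | 8 | 8 | eng | E | 8
50 | carol | C | 7 | 5 | fin | A | 7
After SELECT (6 rows):
depts.tag
A
A
F
E
E
A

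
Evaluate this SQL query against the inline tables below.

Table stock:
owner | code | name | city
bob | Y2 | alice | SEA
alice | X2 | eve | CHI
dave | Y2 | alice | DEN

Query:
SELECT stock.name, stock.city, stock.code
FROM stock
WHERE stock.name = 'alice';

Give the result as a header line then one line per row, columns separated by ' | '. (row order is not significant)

After WHERE (2 rows):
stock.owner | stock.code | stock.name | stock.city
bob | Y2 | alice | SEA
dave | Y2 | alice | DEN
After SELECT (2 rows):
stock.name | stock.city | stock.code
alice | SEA | Y2
alice | DEN | Y2

== RESULT ==
stock.name | stock.city | stock.code
alice | SEA | Y2
alice | DEN | Y2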